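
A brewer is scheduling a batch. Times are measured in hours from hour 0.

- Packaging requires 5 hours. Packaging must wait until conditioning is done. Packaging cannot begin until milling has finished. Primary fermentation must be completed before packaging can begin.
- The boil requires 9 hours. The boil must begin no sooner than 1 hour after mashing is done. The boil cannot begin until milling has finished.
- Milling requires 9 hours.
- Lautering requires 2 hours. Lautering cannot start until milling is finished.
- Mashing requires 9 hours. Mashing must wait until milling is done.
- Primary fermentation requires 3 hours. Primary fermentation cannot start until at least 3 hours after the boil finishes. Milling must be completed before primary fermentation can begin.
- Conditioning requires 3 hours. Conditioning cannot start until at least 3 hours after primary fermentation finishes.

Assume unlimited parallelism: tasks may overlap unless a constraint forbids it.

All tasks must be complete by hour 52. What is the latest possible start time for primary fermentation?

38

Packaging must finish by hour 52; it takes 5 hours, so it must start by 52 − 5 = hour 47.
Conditioning has to be done before packaging (must start by hour 47). That means finishing by hour 47, i.e. starting by 47 − 3 = hour 44.
For primary fermentation: conditioning (must start by hour 44, minus 3-hour gap → hour 41); packaging (must start by hour 47). The most restrictive is hour 41; with a 3-hour duration, primary fermentation must start by hour 38.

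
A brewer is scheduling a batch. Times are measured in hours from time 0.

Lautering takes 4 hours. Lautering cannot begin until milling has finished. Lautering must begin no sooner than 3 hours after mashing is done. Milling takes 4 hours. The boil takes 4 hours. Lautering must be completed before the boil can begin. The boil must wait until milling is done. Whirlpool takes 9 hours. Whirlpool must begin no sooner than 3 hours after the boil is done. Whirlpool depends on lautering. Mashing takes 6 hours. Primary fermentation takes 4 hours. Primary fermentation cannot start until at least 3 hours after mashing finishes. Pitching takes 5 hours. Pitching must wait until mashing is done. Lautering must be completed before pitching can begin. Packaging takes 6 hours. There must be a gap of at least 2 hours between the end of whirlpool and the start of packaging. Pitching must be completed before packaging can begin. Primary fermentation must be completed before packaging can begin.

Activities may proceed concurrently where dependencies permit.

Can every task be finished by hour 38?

Yes

Mashing can start immediately at hour 0; it finishes at hour 6.
Primary fermentation waits on mashing (finishes hour 6, plus 3-hour gap → hour 9), so it starts at hour 9 and finishes at 9 + 4 = hour 13.
Milling has no prerequisites, so it starts at hour 0 and finishes at hour 4.
Lautering cannot start until milling (finishes hour 4); mashing (finishes hour 6, plus 3-hour gap → hour 9). The controlling bound is hour 9, so lautering finishes at 9 + 4 = hour 13.
For pitching: mashing (finishes hour 6); lautering (finishes hour 13). Taking the maximum gives a start of hour 13, and it finishes at 13 + 5 = hour 18.
For the boil: lautering (finishes hour 13); milling (finishes hour 4). Taking the maximum gives a start of hour 13, and it finishes at 13 + 4 = hour 17.
Whirlpool has to wait for the boil (finishes hour 17, plus 3-hour gap → hour 20); lautering (finishes hour 13). The latest of these is hour 20, so whirlpool runs hour 20 to 20 + 9 = hour 29.
Packaging cannot start until whirlpool (finishes hour 29, plus 2-hour gap → hour 31); pitching (finishes hour 18); primary fermentation (finishes hour 13). The controlling bound is hour 31, so packaging finishes at 31 + 6 = hour 37.
Every task is finished by hour 37, which is no later than the deadline of 38, so the schedule is feasible.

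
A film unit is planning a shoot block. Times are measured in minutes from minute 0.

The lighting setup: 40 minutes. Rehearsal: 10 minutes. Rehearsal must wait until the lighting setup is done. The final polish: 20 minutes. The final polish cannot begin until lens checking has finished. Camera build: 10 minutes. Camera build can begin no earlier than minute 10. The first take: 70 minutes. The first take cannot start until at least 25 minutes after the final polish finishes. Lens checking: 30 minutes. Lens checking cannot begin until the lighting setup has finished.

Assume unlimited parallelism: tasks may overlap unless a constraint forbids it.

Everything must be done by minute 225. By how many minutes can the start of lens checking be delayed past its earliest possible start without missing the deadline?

40

The lighting setup has no prerequisites, so it starts at minute 0 and finishes at minute 40.
After the lighting setup (finishes minute 40), lens checking can start at minute 40 and finishes at minute 70.

Working backward from the deadline:
The first take must finish by minute 225; it takes 70 minutes, so it must start by 225 − 70 = minute 155.
The final polish has to be done before the first take (must start by minute 155, minus 25-minute gap → minute 130). That means finishing by minute 130, i.e. starting by 130 − 20 = minute 110.
Since the final polish (must start by minute 110) depends on it, lens checking must finish by minute 110. Backing off its 30-minute duration gives a latest start of minute 80.
So lens checking can start as early as minute 40 and as late as minute 80, giving 80 − 40 = 40 minutes of slack.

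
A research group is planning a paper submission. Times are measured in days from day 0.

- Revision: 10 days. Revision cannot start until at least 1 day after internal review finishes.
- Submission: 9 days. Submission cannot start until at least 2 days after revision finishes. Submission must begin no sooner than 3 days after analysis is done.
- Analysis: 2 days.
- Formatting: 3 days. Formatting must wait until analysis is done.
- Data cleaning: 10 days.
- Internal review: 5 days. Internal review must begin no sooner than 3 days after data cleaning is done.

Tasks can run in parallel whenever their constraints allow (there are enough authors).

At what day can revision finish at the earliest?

Data cleaning can start immediately at day 0; it finishes at day 10.
After data cleaning (finishes day 10, plus 3-day gap → day 13), internal review can start at day 13 and finishes at day 18.
Revision cannot begin until internal review (finishes day 18, plus 1-day gap → day 19). It runs from day 19 to 19 + 10 = day 29.

29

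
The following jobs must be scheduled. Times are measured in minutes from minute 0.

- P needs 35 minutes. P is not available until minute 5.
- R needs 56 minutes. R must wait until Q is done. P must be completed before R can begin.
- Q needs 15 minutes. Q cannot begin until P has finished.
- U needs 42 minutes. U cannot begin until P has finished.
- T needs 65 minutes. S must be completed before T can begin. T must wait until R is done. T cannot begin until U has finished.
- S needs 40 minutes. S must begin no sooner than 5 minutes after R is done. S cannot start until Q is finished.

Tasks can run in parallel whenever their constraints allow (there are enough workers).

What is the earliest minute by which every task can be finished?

P waits on its own release at minute 5, so it starts at minute 5 and finishes at 5 + 35 = minute 40.
U waits on P (finishes minute 40), so it starts at minute 40 and finishes at 40 + 42 = minute 82.
Q cannot begin until P (finishes minute 40). It runs from minute 40 to 40 + 15 = minute 55.
For R: Q (finishes minute 55); P (finishes minute 40). Taking the maximum gives a start of minute 55, and it finishes at 55 + 56 = minute 111.
S cannot start until R (finishes minute 111, plus 5-minute gap → minute 116); Q (finishes minute 55). The controlling bound is minute 116, so S finishes at 116 + 40 = minute 156.
T cannot start until S (finishes minute 156); R (finishes minute 111); U (finishes minute 82). The controlling bound is minute 156, so T finishes at 156 + 65 = minute 221.
All tasks are finished once the last one completes. Finish times: P at 40, Q at 55, R at 111, S at 156, T at 221, U at 82. The latest is minute 221.

221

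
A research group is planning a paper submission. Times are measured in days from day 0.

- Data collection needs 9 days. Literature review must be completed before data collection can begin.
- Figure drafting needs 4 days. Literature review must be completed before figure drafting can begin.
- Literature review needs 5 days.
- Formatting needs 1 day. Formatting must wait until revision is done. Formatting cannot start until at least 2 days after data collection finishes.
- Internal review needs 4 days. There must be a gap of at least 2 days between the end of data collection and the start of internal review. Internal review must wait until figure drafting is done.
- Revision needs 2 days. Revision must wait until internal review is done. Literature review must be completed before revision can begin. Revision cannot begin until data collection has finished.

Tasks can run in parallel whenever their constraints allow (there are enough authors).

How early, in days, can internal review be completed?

20

Literature review can start immediately at day 0; it finishes at day 5.
Figure drafting cannot begin until literature review (finishes day 5). It runs from day 5 to 5 + 4 = day 9.
Data collection waits on literature review (finishes day 5), so it starts at day 5 and finishes at 5 + 9 = day 14.
Internal review needs all of data collection (finishes day 14, plus 2-day gap → day 16); figure drafting (finishes day 9). That puts its earliest start at day 16; it finishes at 16 + 4 = day 20.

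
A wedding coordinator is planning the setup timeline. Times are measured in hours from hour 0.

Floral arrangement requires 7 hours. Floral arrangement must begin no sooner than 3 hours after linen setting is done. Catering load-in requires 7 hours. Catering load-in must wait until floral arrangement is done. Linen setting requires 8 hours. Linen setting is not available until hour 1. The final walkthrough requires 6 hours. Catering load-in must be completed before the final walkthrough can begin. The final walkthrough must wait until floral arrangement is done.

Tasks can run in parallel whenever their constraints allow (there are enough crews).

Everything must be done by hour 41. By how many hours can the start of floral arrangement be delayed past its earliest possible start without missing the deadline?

9

Linen setting cannot begin until its own release at hour 1. It runs from hour 1 to 1 + 8 = hour 9.
After linen setting (finishes hour 9, plus 3-hour gap → hour 12), floral arrangement can start at hour 12 and finishes at hour 19.

Working backward from the deadline:
The final walkthrough must finish by hour 41; it takes 6 hours, so it must start by 41 − 6 = hour 35.
Catering load-in must finish before the final walkthrough (must start by hour 35). With a 7-hour duration, catering load-in must start by 35 − 7 = hour 28.
Floral arrangement has several dependents: catering load-in (must start by hour 28); the final walkthrough (must start by hour 35). The earliest of those limits is hour 28, so floral arrangement must start by 28 − 7 = hour 21.
So floral arrangement can start as early as hour 12 and as late as hour 21, giving 21 − 12 = 9 hours of slack.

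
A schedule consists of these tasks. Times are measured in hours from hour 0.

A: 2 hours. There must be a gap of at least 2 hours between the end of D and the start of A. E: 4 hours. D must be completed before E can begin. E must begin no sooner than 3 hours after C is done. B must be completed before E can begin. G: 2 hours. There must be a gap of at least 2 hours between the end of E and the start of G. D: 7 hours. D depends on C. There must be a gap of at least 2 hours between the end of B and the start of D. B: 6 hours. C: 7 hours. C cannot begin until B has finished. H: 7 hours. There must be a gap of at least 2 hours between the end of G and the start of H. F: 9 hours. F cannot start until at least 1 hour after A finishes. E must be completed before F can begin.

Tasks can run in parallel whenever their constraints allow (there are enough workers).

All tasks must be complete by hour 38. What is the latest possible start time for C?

7

F must finish by hour 38; it takes 9 hours, so it must start by 38 − 9 = hour 29.
A has to be done before F (must start by hour 29, minus 1-hour gap → hour 28). That means finishing by hour 28, i.e. starting by 28 − 2 = hour 26.
H must finish by hour 38; it takes 7 hours, so it must start by 38 − 7 = hour 31.
G has to be done before H (must start by hour 31, minus 2-hour gap → hour 29). That means finishing by hour 29, i.e. starting by 29 − 2 = hour 27.
E must finish in time for F (must start by hour 29); G (must start by hour 27, minus 2-hour gap → hour 25). The tightest is hour 25, so E must start by 25 − 4 = hour 21.
D must finish in time for A (must start by hour 26, minus 2-hour gap → hour 24); E (must start by hour 21). The tightest is hour 21, so D must start by 21 − 7 = hour 14.
For C: D (must start by hour 14); E (must start by hour 21, minus 3-hour gap → hour 18). The most restrictive is hour 14; with a 7-hour duration, C must start by hour 7.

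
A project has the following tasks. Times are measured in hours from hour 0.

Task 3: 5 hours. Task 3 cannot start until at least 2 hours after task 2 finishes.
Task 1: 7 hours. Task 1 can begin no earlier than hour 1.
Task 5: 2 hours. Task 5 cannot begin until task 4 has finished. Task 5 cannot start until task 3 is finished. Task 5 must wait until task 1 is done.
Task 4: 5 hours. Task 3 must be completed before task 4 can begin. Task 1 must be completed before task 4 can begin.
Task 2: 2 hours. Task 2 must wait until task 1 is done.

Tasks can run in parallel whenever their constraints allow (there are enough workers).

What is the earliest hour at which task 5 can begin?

22

Task 1 cannot begin until its own release at hour 1. It runs from hour 1 to 1 + 7 = hour 8.
Task 2 waits on task 1 (finishes hour 8), so it starts at hour 8 and finishes at 8 + 2 = hour 10.
Task 3 cannot begin until task 2 (finishes hour 10, plus 2-hour gap → hour 12). It runs from hour 12 to 12 + 5 = hour 17.
Task 4 needs all of task 3 (finishes hour 17); task 1 (finishes hour 8). That puts its earliest start at hour 17; it finishes at 17 + 5 = hour 22.
Task 5 waits on task 4 (finishes hour 22); task 3 (finishes hour 17); task 1 (finishes hour 8). The latest of these is hour 22, which is the earliest task 5 can start.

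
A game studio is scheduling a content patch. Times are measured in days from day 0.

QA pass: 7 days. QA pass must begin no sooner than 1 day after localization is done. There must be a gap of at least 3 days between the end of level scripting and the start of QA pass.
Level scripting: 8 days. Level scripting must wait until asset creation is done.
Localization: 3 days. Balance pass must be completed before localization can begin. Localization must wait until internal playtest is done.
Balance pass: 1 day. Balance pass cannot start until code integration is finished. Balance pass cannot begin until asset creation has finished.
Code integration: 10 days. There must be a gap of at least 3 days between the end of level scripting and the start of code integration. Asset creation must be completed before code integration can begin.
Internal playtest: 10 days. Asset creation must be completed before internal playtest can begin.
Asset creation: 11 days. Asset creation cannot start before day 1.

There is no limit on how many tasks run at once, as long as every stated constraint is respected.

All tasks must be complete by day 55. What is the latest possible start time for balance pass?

43

To finish by day 55, QA pass (duration 7) must start no later than day 48.
Localization has to be done before QA pass (must start by day 48, minus 1-day gap → day 47). That means finishing by day 47, i.e. starting by 47 − 3 = day 44.
Balance pass has to be done before localization (must start by day 44). That means finishing by day 44, i.e. starting by 44 − 1 = day 43.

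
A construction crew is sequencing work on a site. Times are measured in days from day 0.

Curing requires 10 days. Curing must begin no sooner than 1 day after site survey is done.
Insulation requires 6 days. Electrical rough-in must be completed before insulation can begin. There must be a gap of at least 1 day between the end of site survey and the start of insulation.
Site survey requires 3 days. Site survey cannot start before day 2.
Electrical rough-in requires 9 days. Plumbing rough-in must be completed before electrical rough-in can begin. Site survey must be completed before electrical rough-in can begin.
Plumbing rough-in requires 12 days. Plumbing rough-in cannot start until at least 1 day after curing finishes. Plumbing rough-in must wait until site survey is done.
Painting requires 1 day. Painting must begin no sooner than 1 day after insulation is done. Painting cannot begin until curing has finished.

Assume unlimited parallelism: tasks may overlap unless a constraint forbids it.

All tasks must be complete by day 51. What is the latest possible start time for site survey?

7

Painting has no dependents, so it just needs to finish by day 51. Starting by 51 − 1 = day 50 achieves that.
Insulation has to be done before painting (must start by day 50, minus 1-day gap → day 49). That means finishing by day 49, i.e. starting by 49 − 6 = day 43.
Electrical rough-in has to be done before insulation (must start by day 43). That means finishing by day 43, i.e. starting by 43 − 9 = day 34.
Plumbing rough-in must finish before electrical rough-in (must start by day 34). With a 12-day duration, plumbing rough-in must start by 34 − 12 = day 22.
Curing must finish in time for plumbing rough-in (must start by day 22, minus 1-day gap → day 21); painting (must start by day 50). The tightest is day 21, so curing must start by 21 − 10 = day 11.
Site survey has several dependents: curing (must start by day 11, minus 1-day gap → day 10); plumbing rough-in (must start by day 22); electrical rough-in (must start by day 34); insulation (must start by day 43, minus 1-day gap → day 42). The earliest of those limits is day 10, so site survey must start by 10 − 3 = day 7.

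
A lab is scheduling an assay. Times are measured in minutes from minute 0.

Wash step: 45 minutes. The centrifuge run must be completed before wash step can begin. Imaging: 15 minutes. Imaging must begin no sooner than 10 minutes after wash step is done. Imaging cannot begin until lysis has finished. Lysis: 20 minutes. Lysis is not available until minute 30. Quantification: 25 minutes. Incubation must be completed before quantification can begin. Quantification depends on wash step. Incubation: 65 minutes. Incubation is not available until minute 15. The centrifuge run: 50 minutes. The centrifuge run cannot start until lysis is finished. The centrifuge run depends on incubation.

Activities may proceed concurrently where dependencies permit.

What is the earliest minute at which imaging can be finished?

After its own release at minute 15, incubation can start at minute 15 and finishes at minute 80.
Lysis cannot begin until its own release at minute 30. It runs from minute 30 to 30 + 20 = minute 50.
The centrifuge run needs all of lysis (finishes minute 50); incubation (finishes minute 80). That puts its earliest start at minute 80; it finishes at 80 + 50 = minute 130.
Wash step waits on the centrifuge run (finishes minute 130), so it starts at minute 130 and finishes at 130 + 45 = minute 175.
Imaging needs all of wash step (finishes minute 175, plus 10-minute gap → minute 185); lysis (finishes minute 50). That puts its earliest start at minute 185; it finishes at 185 + 15 = minute 200.

200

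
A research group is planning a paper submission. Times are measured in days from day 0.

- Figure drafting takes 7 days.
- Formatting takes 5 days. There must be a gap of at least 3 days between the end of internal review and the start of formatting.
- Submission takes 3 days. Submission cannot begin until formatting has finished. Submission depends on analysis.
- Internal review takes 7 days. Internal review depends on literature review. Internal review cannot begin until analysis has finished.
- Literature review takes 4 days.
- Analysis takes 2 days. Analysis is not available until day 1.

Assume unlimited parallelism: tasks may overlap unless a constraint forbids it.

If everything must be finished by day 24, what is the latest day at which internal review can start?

6

Submission has no dependents, so it just needs to finish by day 24. Starting by 24 − 3 = day 21 achieves that.
Since submission (must start by day 21) depends on it, formatting must finish by day 21. Backing off its 5-day duration gives a latest start of day 16.
Since formatting (must start by day 16, minus 3-day gap → day 13) depends on it, internal review must finish by day 13. Backing off its 7-day duration gives a latest start of day 6.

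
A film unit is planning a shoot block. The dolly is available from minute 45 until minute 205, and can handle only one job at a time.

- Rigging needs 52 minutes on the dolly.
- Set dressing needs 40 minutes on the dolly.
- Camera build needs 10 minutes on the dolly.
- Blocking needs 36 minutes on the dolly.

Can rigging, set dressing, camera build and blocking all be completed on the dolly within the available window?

Yes

The dolly window is 205 − 45 = 160 minutes.
Running back to back, the jobs need 52 + 40 + 10 + 36 = 138 minutes on the dolly.
Since 138 ≤ 160, they fit within the window.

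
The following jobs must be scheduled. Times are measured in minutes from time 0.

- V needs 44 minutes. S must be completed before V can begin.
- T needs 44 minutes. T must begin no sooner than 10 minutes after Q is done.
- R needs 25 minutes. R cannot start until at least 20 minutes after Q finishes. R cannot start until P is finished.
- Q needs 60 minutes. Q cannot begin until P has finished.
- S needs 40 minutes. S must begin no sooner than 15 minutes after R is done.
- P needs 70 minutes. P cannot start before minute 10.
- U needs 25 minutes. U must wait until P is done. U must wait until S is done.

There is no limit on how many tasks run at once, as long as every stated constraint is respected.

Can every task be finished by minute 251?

No

P waits on its own release at minute 10, so it starts at minute 10 and finishes at 10 + 70 = minute 80.
Q cannot begin until P (finishes minute 80). It runs from minute 80 to 80 + 60 = minute 140.
T cannot begin until Q (finishes minute 140, plus 10-minute gap → minute 150). It runs from minute 150 to 150 + 44 = minute 194.
R cannot start until Q (finishes minute 140, plus 20-minute gap → minute 160); P (finishes minute 80). The controlling bound is minute 160, so R finishes at 160 + 25 = minute 185.
S waits on R (finishes minute 185, plus 15-minute gap → minute 200), so it starts at minute 200 and finishes at 200 + 40 = minute 240.
V waits on S (finishes minute 240), so it starts at minute 240 and finishes at 240 + 44 = minute 284.
U cannot start until P (finishes minute 80); S (finishes minute 240). The controlling bound is minute 240, so U finishes at 240 + 25 = minute 265.
The earliest everything can be done is minute 284, which is after the deadline of 251, so it is not possible.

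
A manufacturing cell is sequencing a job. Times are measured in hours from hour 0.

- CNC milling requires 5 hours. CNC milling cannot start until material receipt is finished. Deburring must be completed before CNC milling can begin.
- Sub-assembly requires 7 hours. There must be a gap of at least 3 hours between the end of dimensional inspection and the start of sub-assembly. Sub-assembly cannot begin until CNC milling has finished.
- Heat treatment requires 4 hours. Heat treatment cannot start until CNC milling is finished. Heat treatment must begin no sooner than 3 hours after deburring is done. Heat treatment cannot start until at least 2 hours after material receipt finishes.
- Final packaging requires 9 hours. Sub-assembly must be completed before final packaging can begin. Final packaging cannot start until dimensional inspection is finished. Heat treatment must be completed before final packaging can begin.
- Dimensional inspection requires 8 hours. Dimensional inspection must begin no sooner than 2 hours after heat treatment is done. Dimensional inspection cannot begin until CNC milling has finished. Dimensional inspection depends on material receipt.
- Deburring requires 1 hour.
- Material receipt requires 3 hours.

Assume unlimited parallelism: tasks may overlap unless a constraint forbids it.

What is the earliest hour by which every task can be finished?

41

Deburring has no prerequisites, so it starts at hour 0 and finishes at hour 1.
Material receipt can start immediately at hour 0; it finishes at hour 3.
For CNC milling: material receipt (finishes hour 3); deburring (finishes hour 1). Taking the maximum gives a start of hour 3, and it finishes at 3 + 5 = hour 8.
For heat treatment: CNC milling (finishes hour 8); deburring (finishes hour 1, plus 3-hour gap → hour 4); material receipt (finishes hour 3, plus 2-hour gap → hour 5). Taking the maximum gives a start of hour 8, and it finishes at 8 + 4 = hour 12.
Dimensional inspection cannot start until heat treatment (finishes hour 12, plus 2-hour gap → hour 14); CNC milling (finishes hour 8); material receipt (finishes hour 3). The controlling bound is hour 14, so dimensional inspection finishes at 14 + 8 = hour 22.
Sub-assembly cannot start until dimensional inspection (finishes hour 22, plus 3-hour gap → hour 25); CNC milling (finishes hour 8). The controlling bound is hour 25, so sub-assembly finishes at 25 + 7 = hour 32.
Final packaging needs all of sub-assembly (finishes hour 32); dimensional inspection (finishes hour 22); heat treatment (finishes hour 12). That puts its earliest start at hour 32; it finishes at 32 + 9 = hour 41.
All tasks are finished once the last one completes. Finish times: Material receipt at 3, Deburring at 1, CNC milling at 8, Heat treatment at 12, Dimensional inspection at 22, Sub-assembly at 32, Final packaging at 41. The latest is hour 41.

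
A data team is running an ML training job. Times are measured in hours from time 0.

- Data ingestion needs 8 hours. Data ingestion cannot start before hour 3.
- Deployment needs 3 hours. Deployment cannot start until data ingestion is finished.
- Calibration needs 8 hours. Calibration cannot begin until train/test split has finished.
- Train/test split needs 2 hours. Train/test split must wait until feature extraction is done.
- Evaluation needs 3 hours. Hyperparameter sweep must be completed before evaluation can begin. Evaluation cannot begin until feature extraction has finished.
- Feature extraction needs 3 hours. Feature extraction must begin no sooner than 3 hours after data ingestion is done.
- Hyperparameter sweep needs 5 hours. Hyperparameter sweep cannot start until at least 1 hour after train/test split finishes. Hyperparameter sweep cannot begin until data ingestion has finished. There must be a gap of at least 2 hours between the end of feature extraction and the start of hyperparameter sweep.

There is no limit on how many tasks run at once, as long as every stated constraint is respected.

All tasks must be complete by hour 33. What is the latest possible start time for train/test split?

22

Nothing follows evaluation; the deadline of hour 33 is its only limit. It must start by 33 − 3 = hour 30.
Hyperparameter sweep has to be done before evaluation (must start by hour 30). That means finishing by hour 30, i.e. starting by 30 − 5 = hour 25.
Calibration must finish by hour 33; it takes 8 hours, so it must start by 33 − 8 = hour 25.
Train/test split has several dependents: hyperparameter sweep (must start by hour 25, minus 1-hour gap → hour 24); calibration (must start by hour 25). The earliest of those limits is hour 24, so train/test split must start by 24 − 2 = hour 22.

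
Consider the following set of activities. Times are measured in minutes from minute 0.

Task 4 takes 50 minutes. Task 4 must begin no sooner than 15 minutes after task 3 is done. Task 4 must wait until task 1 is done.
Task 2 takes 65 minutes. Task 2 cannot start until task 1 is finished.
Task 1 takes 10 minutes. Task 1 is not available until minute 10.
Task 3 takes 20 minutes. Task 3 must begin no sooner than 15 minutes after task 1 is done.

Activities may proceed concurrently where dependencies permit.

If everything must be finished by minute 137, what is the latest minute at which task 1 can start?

27

Nothing follows task 2; the deadline of minute 137 is its only limit. It must start by 137 − 65 = minute 72.
Task 4 has no dependents, so it just needs to finish by minute 137. Starting by 137 − 50 = minute 87 achieves that.
Task 3 has to be done before task 4 (must start by minute 87, minus 15-minute gap → minute 72). That means finishing by minute 72, i.e. starting by 72 − 20 = minute 52.
For task 1: task 2 (must start by minute 72); task 3 (must start by minute 52, minus 15-minute gap → minute 37); task 4 (must start by minute 87). The most restrictive is minute 37; with a 10-minute duration, task 1 must start by minute 27.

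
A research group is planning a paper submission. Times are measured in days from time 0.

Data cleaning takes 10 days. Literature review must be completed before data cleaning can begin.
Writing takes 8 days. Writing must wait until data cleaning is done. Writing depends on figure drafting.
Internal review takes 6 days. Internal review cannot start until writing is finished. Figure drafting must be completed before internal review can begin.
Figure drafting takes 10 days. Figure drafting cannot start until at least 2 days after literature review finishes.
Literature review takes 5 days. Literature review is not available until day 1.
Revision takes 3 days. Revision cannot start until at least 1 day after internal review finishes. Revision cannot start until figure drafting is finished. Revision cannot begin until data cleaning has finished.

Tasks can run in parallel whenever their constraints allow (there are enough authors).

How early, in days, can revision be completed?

Literature review waits on its own release at day 1, so it starts at day 1 and finishes at 1 + 5 = day 6.
Figure drafting waits on literature review (finishes day 6, plus 2-day gap → day 8), so it starts at day 8 and finishes at 8 + 10 = day 18.
Data cleaning cannot begin until literature review (finishes day 6). It runs from day 6 to 6 + 10 = day 16.
For writing: data cleaning (finishes day 16); figure drafting (finishes day 18). Taking the maximum gives a start of day 18, and it finishes at 18 + 8 = day 26.
Internal review has to wait for writing (finishes day 26); figure drafting (finishes day 18). The latest of these is day 26, so internal review runs day 26 to 26 + 6 = day 32.
Revision needs all of internal review (finishes day 32, plus 1-day gap → day 33); figure drafting (finishes day 18); data cleaning (finishes day 16). That puts its earliest start at day 33; it finishes at 33 + 3 = day 36.

36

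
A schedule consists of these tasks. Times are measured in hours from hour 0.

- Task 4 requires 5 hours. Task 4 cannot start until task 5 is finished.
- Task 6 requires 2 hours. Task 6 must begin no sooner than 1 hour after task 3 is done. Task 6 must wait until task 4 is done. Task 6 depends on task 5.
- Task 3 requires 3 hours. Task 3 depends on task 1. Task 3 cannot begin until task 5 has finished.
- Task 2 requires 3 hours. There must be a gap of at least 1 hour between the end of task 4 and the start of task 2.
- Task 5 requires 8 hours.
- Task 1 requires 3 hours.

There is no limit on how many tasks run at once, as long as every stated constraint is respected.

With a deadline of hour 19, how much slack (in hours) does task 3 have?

5

Task 5 has no prerequisites, so it starts at hour 0 and finishes at hour 8.
Task 1 has no prerequisites, so it starts at hour 0 and finishes at hour 3.
Task 3 cannot start until task 1 (finishes hour 3); task 5 (finishes hour 8). The controlling bound is hour 8, so task 3 finishes at 8 + 3 = hour 11.

Working backward from the deadline:
Task 6 must finish by hour 19; it takes 2 hours, so it must start by 19 − 2 = hour 17.
Task 3 feeds into task 6 (must start by hour 17, minus 1-hour gap → hour 16); so task 3 must finish by hour 16 and therefore start by hour 13.
So task 3 can start as early as hour 8 and as late as hour 13, giving 13 − 8 = 5 hours of slack.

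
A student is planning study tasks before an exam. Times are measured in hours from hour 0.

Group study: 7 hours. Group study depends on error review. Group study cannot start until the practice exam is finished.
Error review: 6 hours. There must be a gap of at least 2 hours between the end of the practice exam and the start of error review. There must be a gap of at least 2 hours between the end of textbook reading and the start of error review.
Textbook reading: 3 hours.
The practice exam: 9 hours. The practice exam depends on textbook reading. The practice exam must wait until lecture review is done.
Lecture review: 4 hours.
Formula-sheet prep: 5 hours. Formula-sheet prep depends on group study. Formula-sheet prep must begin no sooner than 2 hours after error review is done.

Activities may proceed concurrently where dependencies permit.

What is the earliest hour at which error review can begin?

15

Lecture review can start immediately at hour 0; it finishes at hour 4.
Textbook reading has no prerequisites, so it starts at hour 0 and finishes at hour 3.
For the practice exam: textbook reading (finishes hour 3); lecture review (finishes hour 4). Taking the maximum gives a start of hour 4, and it finishes at 4 + 9 = hour 13.
Error review waits on the practice exam (finishes hour 13, plus 2-hour gap → hour 15); textbook reading (finishes hour 3, plus 2-hour gap → hour 5). The latest of these is hour 15, which is the earliest error review can start.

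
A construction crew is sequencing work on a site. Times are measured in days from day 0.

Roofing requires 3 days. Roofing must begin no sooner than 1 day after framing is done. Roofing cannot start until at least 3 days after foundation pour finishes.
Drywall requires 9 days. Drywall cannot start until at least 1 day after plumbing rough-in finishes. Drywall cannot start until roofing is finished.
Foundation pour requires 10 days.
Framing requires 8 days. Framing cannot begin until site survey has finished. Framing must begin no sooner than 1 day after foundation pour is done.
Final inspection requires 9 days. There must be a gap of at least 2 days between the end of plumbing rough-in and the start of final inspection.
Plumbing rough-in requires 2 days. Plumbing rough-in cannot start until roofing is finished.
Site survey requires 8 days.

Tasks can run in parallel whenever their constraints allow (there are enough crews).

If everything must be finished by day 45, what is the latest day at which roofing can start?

29

Drywall has no dependents, so it just needs to finish by day 45. Starting by 45 − 9 = day 36 achieves that.
Nothing follows final inspection; the deadline of day 45 is its only limit. It must start by 45 − 9 = day 36.
Plumbing rough-in feeds drywall (must start by day 36, minus 1-day gap → day 35); final inspection (must start by day 36, minus 2-day gap → day 34). Taking the minimum, plumbing rough-in must finish by day 34 and start by 34 − 2 = day 32.
Roofing has several dependents: plumbing rough-in (must start by day 32); drywall (must start by day 36). The earliest of those limits is day 32, so roofing must start by 32 − 3 = day 29.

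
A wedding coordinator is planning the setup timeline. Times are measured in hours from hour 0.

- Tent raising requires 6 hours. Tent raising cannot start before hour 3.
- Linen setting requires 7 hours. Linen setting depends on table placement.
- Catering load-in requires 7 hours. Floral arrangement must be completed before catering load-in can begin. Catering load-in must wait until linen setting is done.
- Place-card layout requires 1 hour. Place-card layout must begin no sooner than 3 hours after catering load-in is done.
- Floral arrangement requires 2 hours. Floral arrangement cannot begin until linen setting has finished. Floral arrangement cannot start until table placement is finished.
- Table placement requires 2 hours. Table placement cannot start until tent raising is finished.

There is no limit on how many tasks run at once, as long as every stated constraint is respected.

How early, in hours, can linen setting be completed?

Tent raising waits on its own release at hour 3, so it starts at hour 3 and finishes at 3 + 6 = hour 9.
After tent raising (finishes hour 9), table placement can start at hour 9 and finishes at hour 11.
After table placement (finishes hour 11), linen setting can start at hour 11 and finishes at hour 18.

18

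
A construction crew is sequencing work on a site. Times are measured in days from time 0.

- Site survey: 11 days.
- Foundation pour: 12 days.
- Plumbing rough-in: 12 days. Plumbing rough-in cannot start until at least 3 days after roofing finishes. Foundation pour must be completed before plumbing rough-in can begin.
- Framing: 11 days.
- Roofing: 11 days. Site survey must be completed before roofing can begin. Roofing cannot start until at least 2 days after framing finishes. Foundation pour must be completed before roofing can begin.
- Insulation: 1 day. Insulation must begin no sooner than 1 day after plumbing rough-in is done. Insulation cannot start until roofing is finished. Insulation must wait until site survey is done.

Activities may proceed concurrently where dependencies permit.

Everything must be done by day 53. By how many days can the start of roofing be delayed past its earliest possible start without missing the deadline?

12

Framing can start immediately at day 0; it finishes at day 11.
Foundation pour has no prerequisites, so it starts at day 0 and finishes at day 12.
Site survey has no prerequisites, so it starts at day 0 and finishes at day 11.
Roofing has to wait for site survey (finishes day 11); framing (finishes day 11, plus 2-day gap → day 13); foundation pour (finishes day 12). The latest of these is day 13, so roofing runs day 13 to 13 + 11 = day 24.

Working backward from the deadline:
Nothing follows insulation; the deadline of day 53 is its only limit. It must start by 53 − 1 = day 52.
Plumbing rough-in feeds into insulation (must start by day 52, minus 1-day gap → day 51); so plumbing rough-in must finish by day 51 and therefore start by day 39.
Roofing has several dependents: plumbing rough-in (must start by day 39, minus 3-day gap → day 36); insulation (must start by day 52). The earliest of those limits is day 36, so roofing must start by 36 − 11 = day 25.
So roofing can start as early as day 13 and as late as day 25, giving 25 − 13 = 12 days of slack.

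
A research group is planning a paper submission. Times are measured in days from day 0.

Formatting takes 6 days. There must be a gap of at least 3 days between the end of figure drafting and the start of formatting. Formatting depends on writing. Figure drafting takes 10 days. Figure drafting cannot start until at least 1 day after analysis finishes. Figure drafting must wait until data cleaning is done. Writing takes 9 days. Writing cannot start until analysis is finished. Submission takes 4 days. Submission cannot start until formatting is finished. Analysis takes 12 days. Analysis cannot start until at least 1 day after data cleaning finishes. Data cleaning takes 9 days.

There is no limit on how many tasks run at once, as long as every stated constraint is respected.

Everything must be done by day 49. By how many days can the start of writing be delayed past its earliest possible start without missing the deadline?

8

Data cleaning has no prerequisites, so it starts at day 0 and finishes at day 9.
Analysis cannot begin until data cleaning (finishes day 9, plus 1-day gap → day 10). It runs from day 10 to 10 + 12 = day 22.
Writing waits on analysis (finishes day 22), so it starts at day 22 and finishes at 22 + 9 = day 31.

Working backward from the deadline:
Nothing follows submission; the deadline of day 49 is its only limit. It must start by 49 − 4 = day 45.
Since submission (must start by day 45) depends on it, formatting must finish by day 45. Backing off its 6-day duration gives a latest start of day 39.
Since formatting (must start by day 39) depends on it, writing must finish by day 39. Backing off its 9-day duration gives a latest start of day 30.
So writing can start as early as day 22 and as late as day 30, giving 30 − 22 = 8 days of slack.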